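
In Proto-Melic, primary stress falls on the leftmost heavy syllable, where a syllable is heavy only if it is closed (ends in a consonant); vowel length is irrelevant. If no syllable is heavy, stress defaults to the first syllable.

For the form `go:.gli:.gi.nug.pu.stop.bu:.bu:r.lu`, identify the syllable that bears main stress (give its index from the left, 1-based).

4

Weights: 1 go: L, 2 gli: L, 3 gi L, 4 nug H, 5 pu L, 6 stop H, 7 bu: L, 8 bu:r H, 9 lu L.
Heavy syllables in the domain: 4, 6, 8. The leftmost is syllable 4 (nug).
Primary stress: syllable 4 → go:.gli:.gi.ˈnug.pu.stop.bu:.bu:r.lu.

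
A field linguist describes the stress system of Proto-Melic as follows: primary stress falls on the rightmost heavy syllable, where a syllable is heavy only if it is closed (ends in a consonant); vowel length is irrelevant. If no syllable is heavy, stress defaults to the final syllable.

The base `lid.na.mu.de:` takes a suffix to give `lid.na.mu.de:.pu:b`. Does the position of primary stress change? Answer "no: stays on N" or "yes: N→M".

yes: 1→5

Base `lid.na.mu.de:` (4 syllables):
  Weights: 1 lid H, 2 na L, 3 mu L, 4 de: L.
  Heavy syllables in the domain: 1. The rightmost is syllable 1 (lid).
  → primary stress on syllable 1.
Suffixed `lid.na.mu.de:.pu:b` (5 syllables):
  Weights: 1 lid H, 2 na L, 3 mu L, 4 de: L, 5 pu:b H.
  Heavy syllables in the domain: 1, 5. The rightmost is syllable 5 (pu:b).
  → primary stress on syllable 5.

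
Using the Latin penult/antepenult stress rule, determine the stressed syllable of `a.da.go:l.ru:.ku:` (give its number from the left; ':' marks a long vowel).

Classical Latin: stress the penult if heavy (long vowel or closed), else the antepenult.
Weights: 3 go:l H, 4 ru: H, 5 ku: H.
The penult (syllable 4, ru:) is heavy, so it takes stress.
Stress on syllable 4: a.da.go:l.ˈru:.ku:.

4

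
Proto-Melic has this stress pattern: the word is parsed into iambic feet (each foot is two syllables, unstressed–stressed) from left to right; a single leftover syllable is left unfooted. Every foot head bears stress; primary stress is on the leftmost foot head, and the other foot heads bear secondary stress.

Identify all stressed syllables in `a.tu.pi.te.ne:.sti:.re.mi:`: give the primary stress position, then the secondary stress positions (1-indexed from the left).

Parse left to right into iambic (σˈσ) feet: (a.ˈtu) (pi.ˈte) (ne:.ˈsti:) (re.ˈmi:).
Foot heads (stressed positions): 2, 4, 6, 8.
End Rule Leftmost: primary stress on the leftmost head = syllable 2.
Secondary stress on 4, 6, 8: a.ˈtu.pi.ˌte.ne:.ˌsti:.re.ˌmi:.

primary 2, secondary 4, 6, 8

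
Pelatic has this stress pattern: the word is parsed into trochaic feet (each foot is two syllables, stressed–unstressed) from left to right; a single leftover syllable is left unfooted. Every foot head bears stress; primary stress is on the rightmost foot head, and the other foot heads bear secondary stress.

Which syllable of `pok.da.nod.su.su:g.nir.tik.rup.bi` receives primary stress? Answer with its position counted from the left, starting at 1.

7

Parse left to right into trochaic (ˈσσ) feet: (ˈpok.da) (ˈnod.su) (ˈsu:g.nir) (ˈtik.rup) bi. Syllable 9 is left unfooted.
Foot heads (stressed positions): 1, 3, 5, 7.
End Rule Rightmost: primary stress on the rightmost head = syllable 7.
Primary stress: syllable 7 → pok.da.nod.su.su:g.nir.ˈtik.rup.bi.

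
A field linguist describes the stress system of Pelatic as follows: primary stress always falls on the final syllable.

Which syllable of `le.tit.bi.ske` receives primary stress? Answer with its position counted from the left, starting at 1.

4

The word has 4 syllables; the final syllable is syllable 4 (ske).
Primary stress: syllable 4 → le.tit.bi.ˈske.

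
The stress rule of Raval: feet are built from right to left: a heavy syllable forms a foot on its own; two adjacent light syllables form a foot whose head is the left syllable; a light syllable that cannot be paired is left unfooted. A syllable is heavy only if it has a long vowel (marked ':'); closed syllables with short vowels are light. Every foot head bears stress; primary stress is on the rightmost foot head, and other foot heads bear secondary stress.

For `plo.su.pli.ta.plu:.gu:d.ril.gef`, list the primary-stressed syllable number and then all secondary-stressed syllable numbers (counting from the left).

primary 7, secondary 1, 3, 5, 6

Weights: 1 plo L, 2 su L, 3 pli L, 4 ta L, 5 plu: H, 6 gu:d H, 7 ril L, 8 gef L.
Parse right to left (heavy = foot alone; LL = one foot; stranded L unfooted): (ˈplo.su) (ˈpli.ta) (ˈplu:) (ˈgu:d) (ˈril.gef).
Foot heads: 1, 3, 5, 6, 7.
Primary stress on the rightmost head = syllable 7.
Secondary stress on 1, 3, 5, 6: ˌplo.su.ˌpli.ta.ˌplu:.ˌgu:d.ˈril.gef.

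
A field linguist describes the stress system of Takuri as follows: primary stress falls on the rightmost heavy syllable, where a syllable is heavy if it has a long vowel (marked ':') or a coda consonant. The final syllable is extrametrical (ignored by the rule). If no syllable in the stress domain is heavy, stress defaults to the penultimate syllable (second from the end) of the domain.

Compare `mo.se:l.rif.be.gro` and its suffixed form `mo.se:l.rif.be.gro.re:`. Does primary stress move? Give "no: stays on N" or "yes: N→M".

Base `mo.se:l.rif.be.gro` (5 syllables):
  The final syllable (5, gro) is extrametrical; the stress domain is syllables 1–4.
  Weights: 1 mo L, 2 se:l H, 3 rif H, 4 be L.
  Heavy syllables in the domain: 2, 3. The rightmost is syllable 3 (rif).
  → primary stress on syllable 3.
Suffixed `mo.se:l.rif.be.gro.re:` (6 syllables):
  The final syllable (6, re:) is extrametrical; the stress domain is syllables 1–5.
  Weights: 1 mo L, 2 se:l H, 3 rif H, 4 be L, 5 gro L.
  Heavy syllables in the domain: 2, 3. The rightmost is syllable 3 (rif).
  → primary stress on syllable 3.

no: stays on 3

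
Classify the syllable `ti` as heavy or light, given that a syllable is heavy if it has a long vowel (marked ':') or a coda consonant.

light

`ti`: short vowel, open (no coda). Short vowel, open → light.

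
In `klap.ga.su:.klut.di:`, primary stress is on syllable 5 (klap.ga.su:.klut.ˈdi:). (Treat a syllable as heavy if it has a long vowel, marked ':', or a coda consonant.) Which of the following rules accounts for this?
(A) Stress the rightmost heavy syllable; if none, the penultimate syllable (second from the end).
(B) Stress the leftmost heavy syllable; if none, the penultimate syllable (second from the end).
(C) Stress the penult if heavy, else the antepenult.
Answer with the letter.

A

Rule A → syllable 5 ✓.
Rule B → syllable 1 (observed: 5).
Rule C → syllable 4 (observed: 5).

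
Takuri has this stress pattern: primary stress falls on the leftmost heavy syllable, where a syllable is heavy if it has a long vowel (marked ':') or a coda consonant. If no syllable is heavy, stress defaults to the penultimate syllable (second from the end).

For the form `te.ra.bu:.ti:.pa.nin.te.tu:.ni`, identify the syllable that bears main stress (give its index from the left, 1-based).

3

Weights: 1 te L, 2 ra L, 3 bu: H, 4 ti: H, 5 pa L, 6 nin H, 7 te L, 8 tu: H, 9 ni L.
Heavy syllables in the domain: 3, 4, 6, 8. The leftmost is syllable 3 (bu:).
Primary stress: syllable 3 → te.ra.ˈbu:.ti:.pa.nin.te.tu:.ni.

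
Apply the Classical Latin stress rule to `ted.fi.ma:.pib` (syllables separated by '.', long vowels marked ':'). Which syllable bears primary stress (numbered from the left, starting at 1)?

Classical Latin: stress the penult if heavy (long vowel or closed), else the antepenult.
Weights: 2 fi L, 3 ma: H, 4 pib H.
The penult (syllable 3, ma:) is heavy, so it takes stress.
Stress on syllable 3: ted.fi.ˈma:.pib.

3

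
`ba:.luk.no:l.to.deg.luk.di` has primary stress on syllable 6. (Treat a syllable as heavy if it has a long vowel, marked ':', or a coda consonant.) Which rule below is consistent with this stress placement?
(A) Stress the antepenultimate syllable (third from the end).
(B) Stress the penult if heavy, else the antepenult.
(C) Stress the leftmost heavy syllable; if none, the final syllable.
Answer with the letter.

Rule A → syllable 5 (observed: 6).
Rule B → syllable 6 ✓.
Rule C → syllable 1 (observed: 6).

B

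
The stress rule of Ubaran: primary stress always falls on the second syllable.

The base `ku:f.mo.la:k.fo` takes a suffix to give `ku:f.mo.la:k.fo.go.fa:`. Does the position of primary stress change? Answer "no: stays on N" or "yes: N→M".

no: stays on 2

Base `ku:f.mo.la:k.fo` (4 syllables):
  The word has 4 syllables; the second syllable is syllable 2 (mo).
  → primary stress on syllable 2.
Suffixed `ku:f.mo.la:k.fo.go.fa:` (6 syllables):
  The word has 6 syllables; the second syllable is syllable 2 (mo).
  → primary stress on syllable 2.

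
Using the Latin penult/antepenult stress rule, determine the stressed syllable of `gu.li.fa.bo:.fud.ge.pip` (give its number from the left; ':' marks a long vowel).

Classical Latin: stress the penult if heavy (long vowel or closed), else the antepenult.
Weights: 5 fud H, 6 ge L, 7 pip H.
The penult (syllable 6, ge) is light, so stress falls on the antepenult (syllable 5, fud).
Stress on syllable 5: gu.li.fa.bo:.ˈfud.ge.pip.

5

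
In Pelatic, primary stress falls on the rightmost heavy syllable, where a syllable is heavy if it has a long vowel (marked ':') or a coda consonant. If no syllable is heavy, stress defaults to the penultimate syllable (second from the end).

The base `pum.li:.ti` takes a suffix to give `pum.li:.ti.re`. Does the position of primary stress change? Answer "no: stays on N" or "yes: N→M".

Base `pum.li:.ti` (3 syllables):
  Weights: 1 pum H, 2 li: H, 3 ti L.
  Heavy syllables in the domain: 1, 2. The rightmost is syllable 2 (li:).
  → primary stress on syllable 2.
Suffixed `pum.li:.ti.re` (4 syllables):
  Weights: 1 pum H, 2 li: H, 3 ti L, 4 re L.
  Heavy syllables in the domain: 1, 2. The rightmost is syllable 2 (li:).
  → primary stress on syllable 2.

no: stays on 2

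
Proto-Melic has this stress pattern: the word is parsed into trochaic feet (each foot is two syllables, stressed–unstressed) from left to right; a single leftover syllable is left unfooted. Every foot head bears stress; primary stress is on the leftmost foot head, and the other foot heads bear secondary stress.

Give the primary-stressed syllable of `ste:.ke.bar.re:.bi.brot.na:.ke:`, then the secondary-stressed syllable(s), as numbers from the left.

Parse left to right into trochaic (ˈσσ) feet: (ˈste:.ke) (ˈbar.re:) (ˈbi.brot) (ˈna:.ke:).
Foot heads (stressed positions): 1, 3, 5, 7.
End Rule Leftmost: primary stress on the leftmost head = syllable 1.
Secondary stress on 3, 5, 7: ˈste:.ke.ˌbar.re:.ˌbi.brot.ˌna:.ke:.

primary 1, secondary 3, 5, 7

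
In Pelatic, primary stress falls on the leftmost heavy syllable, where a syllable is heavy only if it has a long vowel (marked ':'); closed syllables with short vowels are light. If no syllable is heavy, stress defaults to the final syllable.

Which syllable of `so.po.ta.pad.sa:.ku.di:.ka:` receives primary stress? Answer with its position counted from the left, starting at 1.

5

Weights: 1 so L, 2 po L, 3 ta L, 4 pad L, 5 sa: H, 6 ku L, 7 di: H, 8 ka: H.
Heavy syllables in the domain: 5, 7, 8. The leftmost is syllable 5 (sa:).
Primary stress: syllable 5 → so.po.ta.pad.ˈsa:.ku.di:.ka:.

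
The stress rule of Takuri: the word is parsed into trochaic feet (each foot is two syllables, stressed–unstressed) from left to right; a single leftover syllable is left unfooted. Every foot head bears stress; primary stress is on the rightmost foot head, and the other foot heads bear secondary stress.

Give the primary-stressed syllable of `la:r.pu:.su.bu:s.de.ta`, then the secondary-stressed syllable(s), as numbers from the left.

primary 5, secondary 1, 3

Parse left to right into trochaic (ˈσσ) feet: (ˈla:r.pu:) (ˈsu.bu:s) (ˈde.ta).
Foot heads (stressed positions): 1, 3, 5.
End Rule Rightmost: primary stress on the rightmost head = syllable 5.
Secondary stress on 1, 3: ˌla:r.pu:.ˌsu.bu:s.ˈde.ta.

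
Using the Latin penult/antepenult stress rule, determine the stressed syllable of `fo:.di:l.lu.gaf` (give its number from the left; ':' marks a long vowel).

Classical Latin: stress the penult if heavy (long vowel or closed), else the antepenult.
Weights: 2 di:l H, 3 lu L, 4 gaf H.
The penult (syllable 3, lu) is light, so stress falls on the antepenult (syllable 2, di:l).
Stress on syllable 2: fo:.ˈdi:l.lu.gaf.

2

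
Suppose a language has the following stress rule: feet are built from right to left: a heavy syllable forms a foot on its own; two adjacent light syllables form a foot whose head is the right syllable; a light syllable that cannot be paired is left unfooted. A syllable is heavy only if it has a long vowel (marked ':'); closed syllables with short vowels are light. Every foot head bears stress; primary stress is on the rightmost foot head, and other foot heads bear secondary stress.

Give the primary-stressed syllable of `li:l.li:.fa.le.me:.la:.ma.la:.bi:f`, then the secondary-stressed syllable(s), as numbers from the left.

primary 9, secondary 1, 2, 4, 5, 6, 8

Weights: 1 li:l H, 2 li: H, 3 fa L, 4 le L, 5 me: H, 6 la: H, 7 ma L, 8 la: H, 9 bi:f H.
Parse right to left (heavy = foot alone; LL = one foot; stranded L unfooted): (ˈli:l) (ˈli:) (fa.ˈle) (ˈme:) (ˈla:) ma (ˈla:) (ˈbi:f).
Foot heads: 1, 2, 4, 5, 6, 8, 9.
Primary stress on the rightmost head = syllable 9.
Secondary stress on 1, 2, 4, 5, 6, 8: ˌli:l.ˌli:.fa.ˌle.ˌme:.ˌla:.ma.ˌla:.ˈbi:f.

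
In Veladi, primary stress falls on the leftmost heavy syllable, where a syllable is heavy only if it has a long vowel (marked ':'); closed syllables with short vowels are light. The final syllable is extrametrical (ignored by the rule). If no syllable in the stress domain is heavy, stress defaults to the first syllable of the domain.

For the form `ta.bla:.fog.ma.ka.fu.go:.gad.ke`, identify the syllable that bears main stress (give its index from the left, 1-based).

The final syllable (9, ke) is extrametrical; the stress domain is syllables 1–8.
Weights: 1 ta L, 2 bla: H, 3 fog L, 4 ma L, 5 ka L, 6 fu L, 7 go: H, 8 gad L.
Heavy syllables in the domain: 2, 7. The leftmost is syllable 2 (bla:).
Primary stress: syllable 2 → ta.ˈbla:.fog.ma.ka.fu.go:.gad.ke.

2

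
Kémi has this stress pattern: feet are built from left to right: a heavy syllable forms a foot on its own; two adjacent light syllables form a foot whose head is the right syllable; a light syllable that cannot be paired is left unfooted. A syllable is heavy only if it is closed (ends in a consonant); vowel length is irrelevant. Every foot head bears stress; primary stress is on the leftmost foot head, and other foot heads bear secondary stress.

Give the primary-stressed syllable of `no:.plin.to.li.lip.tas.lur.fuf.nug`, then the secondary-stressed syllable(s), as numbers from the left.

primary 2, secondary 4, 5, 6, 7, 8, 9

Weights: 1 no: L, 2 plin H, 3 to L, 4 li L, 5 lip H, 6 tas H, 7 lur H, 8 fuf H, 9 nug H.
Parse left to right (heavy = foot alone; LL = one foot; stranded L unfooted): no: (ˈplin) (to.ˈli) (ˈlip) (ˈtas) (ˈlur) (ˈfuf) (ˈnug).
Foot heads: 2, 4, 5, 6, 7, 8, 9.
Primary stress on the leftmost head = syllable 2.
Secondary stress on 4, 5, 6, 7, 8, 9: no:.ˈplin.to.ˌli.ˌlip.ˌtas.ˌlur.ˌfuf.ˌnug.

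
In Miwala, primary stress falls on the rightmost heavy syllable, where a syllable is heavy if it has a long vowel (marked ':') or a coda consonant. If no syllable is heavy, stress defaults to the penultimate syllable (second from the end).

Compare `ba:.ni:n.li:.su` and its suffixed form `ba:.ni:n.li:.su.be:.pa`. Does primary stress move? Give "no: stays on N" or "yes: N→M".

yes: 3→5

Base `ba:.ni:n.li:.su` (4 syllables):
  Weights: 1 ba: H, 2 ni:n H, 3 li: H, 4 su L.
  Heavy syllables in the domain: 1, 2, 3. The rightmost is syllable 3 (li:).
  → primary stress on syllable 3.
Suffixed `ba:.ni:n.li:.su.be:.pa` (6 syllables):
  Weights: 1 ba: H, 2 ni:n H, 3 li: H, 4 su L, 5 be: H, 6 pa L.
  Heavy syllables in the domain: 1, 2, 3, 5. The rightmost is syllable 5 (be:).
  → primary stress on syllable 5.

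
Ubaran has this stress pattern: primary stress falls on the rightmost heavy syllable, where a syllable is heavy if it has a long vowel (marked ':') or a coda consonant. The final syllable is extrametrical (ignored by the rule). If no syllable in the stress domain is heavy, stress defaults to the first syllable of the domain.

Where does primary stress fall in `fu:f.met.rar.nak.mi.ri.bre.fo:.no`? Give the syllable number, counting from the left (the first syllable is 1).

The final syllable (9, no) is extrametrical; the stress domain is syllables 1–8.
Weights: 1 fu:f H, 2 met H, 3 rar H, 4 nak H, 5 mi L, 6 ri L, 7 bre L, 8 fo: H.
Heavy syllables in the domain: 1, 2, 3, 4, 8. The rightmost is syllable 8 (fo:).
Primary stress: syllable 8 → fu:f.met.rar.nak.mi.ri.bre.ˈfo:.no.

8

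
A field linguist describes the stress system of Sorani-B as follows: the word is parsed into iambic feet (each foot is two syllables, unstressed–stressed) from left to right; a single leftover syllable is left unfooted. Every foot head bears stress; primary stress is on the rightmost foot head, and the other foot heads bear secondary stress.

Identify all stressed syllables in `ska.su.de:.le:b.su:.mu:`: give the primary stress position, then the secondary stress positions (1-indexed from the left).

primary 6, secondary 2, 4

Parse left to right into iambic (σˈσ) feet: (ska.ˈsu) (de:.ˈle:b) (su:.ˈmu:).
Foot heads (stressed positions): 2, 4, 6.
End Rule Rightmost: primary stress on the rightmost head = syllable 6.
Secondary stress on 2, 4: ska.ˌsu.de:.ˌle:b.su:.ˈmu:.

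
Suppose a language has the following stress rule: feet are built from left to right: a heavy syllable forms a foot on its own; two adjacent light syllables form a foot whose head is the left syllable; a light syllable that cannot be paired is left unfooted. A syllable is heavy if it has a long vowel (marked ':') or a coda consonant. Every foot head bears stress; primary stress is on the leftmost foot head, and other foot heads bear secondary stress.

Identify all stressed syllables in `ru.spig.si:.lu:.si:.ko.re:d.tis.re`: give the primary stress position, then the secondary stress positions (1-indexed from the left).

Weights: 1 ru L, 2 spig H, 3 si: H, 4 lu: H, 5 si: H, 6 ko L, 7 re:d H, 8 tis H, 9 re L.
Parse left to right (heavy = foot alone; LL = one foot; stranded L unfooted): ru (ˈspig) (ˈsi:) (ˈlu:) (ˈsi:) ko (ˈre:d) (ˈtis) re.
Foot heads: 2, 3, 4, 5, 7, 8.
Primary stress on the leftmost head = syllable 2.
Secondary stress on 3, 4, 5, 7, 8: ru.ˈspig.ˌsi:.ˌlu:.ˌsi:.ko.ˌre:d.ˌtis.re.

primary 2, secondary 3, 4, 5, 7, 8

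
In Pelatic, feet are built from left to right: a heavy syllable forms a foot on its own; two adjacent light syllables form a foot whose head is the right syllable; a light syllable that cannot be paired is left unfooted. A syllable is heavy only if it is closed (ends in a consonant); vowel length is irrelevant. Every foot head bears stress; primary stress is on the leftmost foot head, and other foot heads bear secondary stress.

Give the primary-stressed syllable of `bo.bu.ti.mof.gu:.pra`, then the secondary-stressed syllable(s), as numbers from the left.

primary 2, secondary 4, 6

Weights: 1 bo L, 2 bu L, 3 ti L, 4 mof H, 5 gu: L, 6 pra L.
Parse left to right (heavy = foot alone; LL = one foot; stranded L unfooted): (bo.ˈbu) ti (ˈmof) (gu:.ˈpra).
Foot heads: 2, 4, 6.
Primary stress on the leftmost head = syllable 2.
Secondary stress on 4, 6: bo.ˈbu.ti.ˌmof.gu:.ˌpra.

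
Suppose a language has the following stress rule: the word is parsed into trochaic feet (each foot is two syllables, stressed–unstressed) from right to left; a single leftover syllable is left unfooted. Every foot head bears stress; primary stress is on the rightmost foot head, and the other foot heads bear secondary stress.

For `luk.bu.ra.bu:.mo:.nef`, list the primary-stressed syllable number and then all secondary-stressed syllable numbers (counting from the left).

Parse right to left into trochaic (ˈσσ) feet: (ˈluk.bu) (ˈra.bu:) (ˈmo:.nef).
Foot heads (stressed positions): 1, 3, 5.
End Rule Rightmost: primary stress on the rightmost head = syllable 5.
Secondary stress on 1, 3: ˌluk.bu.ˌra.bu:.ˈmo:.nef.

primary 5, secondary 1, 3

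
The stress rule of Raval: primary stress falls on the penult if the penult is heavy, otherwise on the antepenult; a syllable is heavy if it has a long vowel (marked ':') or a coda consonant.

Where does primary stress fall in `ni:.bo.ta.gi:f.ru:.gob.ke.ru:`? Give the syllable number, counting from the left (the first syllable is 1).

Weights: 6 gob H, 7 ke L, 8 ru: H.
The penult (syllable 7, ke) is light, so stress falls on the antepenult (syllable 6, gob).
Primary stress: syllable 6 → ni:.bo.ta.gi:f.ru:.ˈgob.ke.ru:.

6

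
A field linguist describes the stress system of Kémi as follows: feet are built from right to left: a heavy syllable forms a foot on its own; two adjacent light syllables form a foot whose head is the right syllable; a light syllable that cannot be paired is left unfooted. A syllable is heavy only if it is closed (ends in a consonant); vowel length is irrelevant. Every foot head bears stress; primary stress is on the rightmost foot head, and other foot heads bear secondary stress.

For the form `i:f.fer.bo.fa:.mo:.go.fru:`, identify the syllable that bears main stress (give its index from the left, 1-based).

Weights: 1 i:f H, 2 fer H, 3 bo L, 4 fa: L, 5 mo: L, 6 go L, 7 fru: L.
Parse right to left (heavy = foot alone; LL = one foot; stranded L unfooted): (ˈi:f) (ˈfer) bo (fa:.ˈmo:) (go.ˈfru:).
Foot heads: 1, 2, 5, 7.
Primary stress on the rightmost head = syllable 7.
Primary stress: syllable 7 → i:f.fer.bo.fa:.mo:.go.ˈfru:.

7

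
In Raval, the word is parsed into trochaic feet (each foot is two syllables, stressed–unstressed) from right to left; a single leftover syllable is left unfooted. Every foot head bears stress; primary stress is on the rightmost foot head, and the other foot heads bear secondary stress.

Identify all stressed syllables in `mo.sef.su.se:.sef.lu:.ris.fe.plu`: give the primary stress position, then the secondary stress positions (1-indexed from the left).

primary 8, secondary 2, 4, 6

Parse right to left into trochaic (ˈσσ) feet: mo (ˈsef.su) (ˈse:.sef) (ˈlu:.ris) (ˈfe.plu). Syllable 1 is left unfooted.
Foot heads (stressed positions): 2, 4, 6, 8.
End Rule Rightmost: primary stress on the rightmost head = syllable 8.
Secondary stress on 2, 4, 6: mo.ˌsef.su.ˌse:.sef.ˌlu:.ris.ˈfe.plu.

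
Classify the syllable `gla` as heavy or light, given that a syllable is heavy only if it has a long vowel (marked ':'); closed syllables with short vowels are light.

light

`gla`: short vowel, open (no coda). Short vowel → light.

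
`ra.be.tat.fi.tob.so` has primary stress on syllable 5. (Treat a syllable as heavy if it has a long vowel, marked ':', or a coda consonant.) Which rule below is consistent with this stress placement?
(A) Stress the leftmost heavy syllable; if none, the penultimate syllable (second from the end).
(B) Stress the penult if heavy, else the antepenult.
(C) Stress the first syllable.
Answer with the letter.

Rule A → syllable 3 (observed: 5).
Rule B → syllable 5 ✓.
Rule C → syllable 1 (observed: 5).

B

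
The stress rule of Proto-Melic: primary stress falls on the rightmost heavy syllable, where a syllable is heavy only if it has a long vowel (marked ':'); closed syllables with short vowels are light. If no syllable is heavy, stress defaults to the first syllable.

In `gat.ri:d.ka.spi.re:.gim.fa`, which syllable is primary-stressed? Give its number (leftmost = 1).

5

Weights: 1 gat L, 2 ri:d H, 3 ka L, 4 spi L, 5 re: H, 6 gim L, 7 fa L.
Heavy syllables in the domain: 2, 5. The rightmost is syllable 5 (re:).
Primary stress: syllable 5 → gat.ri:d.ka.spi.ˈre:.gim.fa.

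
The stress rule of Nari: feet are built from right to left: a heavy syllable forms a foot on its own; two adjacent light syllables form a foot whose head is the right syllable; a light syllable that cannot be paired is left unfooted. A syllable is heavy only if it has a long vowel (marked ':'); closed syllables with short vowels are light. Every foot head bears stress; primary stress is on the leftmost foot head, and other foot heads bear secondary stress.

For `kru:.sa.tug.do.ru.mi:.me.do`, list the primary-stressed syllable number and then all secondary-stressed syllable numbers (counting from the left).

primary 1, secondary 3, 5, 6, 8

Weights: 1 kru: H, 2 sa L, 3 tug L, 4 do L, 5 ru L, 6 mi: H, 7 me L, 8 do L.
Parse right to left (heavy = foot alone; LL = one foot; stranded L unfooted): (ˈkru:) (sa.ˈtug) (do.ˈru) (ˈmi:) (me.ˈdo).
Foot heads: 1, 3, 5, 6, 8.
Primary stress on the leftmost head = syllable 1.
Secondary stress on 3, 5, 6, 8: ˈkru:.sa.ˌtug.do.ˌru.ˌmi:.me.ˌdo.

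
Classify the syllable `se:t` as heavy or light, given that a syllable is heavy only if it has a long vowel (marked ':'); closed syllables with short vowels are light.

`se:t`: long vowel, closed (coda /t/). Long vowel → heavy.

heavy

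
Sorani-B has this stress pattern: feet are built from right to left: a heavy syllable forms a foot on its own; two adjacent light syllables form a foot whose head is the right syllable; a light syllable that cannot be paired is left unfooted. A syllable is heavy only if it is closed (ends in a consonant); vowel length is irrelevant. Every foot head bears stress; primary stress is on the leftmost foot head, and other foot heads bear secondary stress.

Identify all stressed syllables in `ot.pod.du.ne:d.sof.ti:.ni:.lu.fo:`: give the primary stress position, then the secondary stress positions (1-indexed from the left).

Weights: 1 ot H, 2 pod H, 3 du L, 4 ne:d H, 5 sof H, 6 ti: L, 7 ni: L, 8 lu L, 9 fo: L.
Parse right to left (heavy = foot alone; LL = one foot; stranded L unfooted): (ˈot) (ˈpod) du (ˈne:d) (ˈsof) (ti:.ˈni:) (lu.ˈfo:).
Foot heads: 1, 2, 4, 5, 7, 9.
Primary stress on the leftmost head = syllable 1.
Secondary stress on 2, 4, 5, 7, 9: ˈot.ˌpod.du.ˌne:d.ˌsof.ti:.ˌni:.lu.ˌfo:.

primary 1, secondary 2, 4, 5, 7, 9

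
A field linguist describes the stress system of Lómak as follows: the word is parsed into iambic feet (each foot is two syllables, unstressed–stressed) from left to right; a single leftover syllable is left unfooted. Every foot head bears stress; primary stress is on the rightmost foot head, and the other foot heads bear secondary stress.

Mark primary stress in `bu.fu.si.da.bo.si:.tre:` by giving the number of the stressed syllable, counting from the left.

6

Parse left to right into iambic (σˈσ) feet: (bu.ˈfu) (si.ˈda) (bo.ˈsi:) tre:. Syllable 7 is left unfooted.
Foot heads (stressed positions): 2, 4, 6.
End Rule Rightmost: primary stress on the rightmost head = syllable 6.
Primary stress: syllable 6 → bu.fu.si.da.bo.ˈsi:.tre:.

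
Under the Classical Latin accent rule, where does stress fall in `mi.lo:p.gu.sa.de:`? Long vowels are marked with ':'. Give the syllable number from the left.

Classical Latin: stress the penult if heavy (long vowel or closed), else the antepenult.
Weights: 3 gu L, 4 sa L, 5 de: H.
The penult (syllable 4, sa) is light, so stress falls on the antepenult (syllable 3, gu).
Stress on syllable 3: mi.lo:p.ˈgu.sa.de:.

3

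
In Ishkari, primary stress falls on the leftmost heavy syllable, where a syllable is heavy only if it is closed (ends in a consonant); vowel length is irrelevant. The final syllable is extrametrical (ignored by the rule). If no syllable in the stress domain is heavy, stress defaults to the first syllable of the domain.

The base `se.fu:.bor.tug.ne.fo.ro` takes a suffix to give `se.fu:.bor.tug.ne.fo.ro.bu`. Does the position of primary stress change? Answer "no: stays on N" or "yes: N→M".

Base `se.fu:.bor.tug.ne.fo.ro` (7 syllables):
  The final syllable (7, ro) is extrametrical; the stress domain is syllables 1–6.
  Weights: 1 se L, 2 fu: L, 3 bor H, 4 tug H, 5 ne L, 6 fo L.
  Heavy syllables in the domain: 3, 4. The leftmost is syllable 3 (bor).
  → primary stress on syllable 3.
Suffixed `se.fu:.bor.tug.ne.fo.ro.bu` (8 syllables):
  The final syllable (8, bu) is extrametrical; the stress domain is syllables 1–7.
  Weights: 1 se L, 2 fu: L, 3 bor H, 4 tug H, 5 ne L, 6 fo L, 7 ro L.
  Heavy syllables in the domain: 3, 4. The leftmost is syllable 3 (bor).
  → primary stress on syllable 3.

no: stays on 3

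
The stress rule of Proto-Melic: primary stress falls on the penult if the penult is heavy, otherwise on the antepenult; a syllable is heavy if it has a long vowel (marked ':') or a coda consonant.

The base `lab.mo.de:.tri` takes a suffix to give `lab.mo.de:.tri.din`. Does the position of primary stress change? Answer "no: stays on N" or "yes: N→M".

no: stays on 3

Base `lab.mo.de:.tri` (4 syllables):
  Weights: 2 mo L, 3 de: H, 4 tri L.
  The penult (syllable 3, de:) is heavy, so it takes stress.
  → primary stress on syllable 3.
Suffixed `lab.mo.de:.tri.din` (5 syllables):
  Weights: 3 de: H, 4 tri L, 5 din H.
  The penult (syllable 4, tri) is light, so stress falls on the antepenult (syllable 3, de:).
  → primary stress on syllable 3.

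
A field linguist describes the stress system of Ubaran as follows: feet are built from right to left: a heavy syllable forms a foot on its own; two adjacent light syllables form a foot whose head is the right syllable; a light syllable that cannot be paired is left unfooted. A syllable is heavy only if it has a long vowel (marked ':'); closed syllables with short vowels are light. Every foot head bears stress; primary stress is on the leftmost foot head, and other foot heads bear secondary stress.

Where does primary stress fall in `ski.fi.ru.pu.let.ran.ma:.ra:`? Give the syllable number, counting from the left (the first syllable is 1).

Weights: 1 ski L, 2 fi L, 3 ru L, 4 pu L, 5 let L, 6 ran L, 7 ma: H, 8 ra: H.
Parse right to left (heavy = foot alone; LL = one foot; stranded L unfooted): (ski.ˈfi) (ru.ˈpu) (let.ˈran) (ˈma:) (ˈra:).
Foot heads: 2, 4, 6, 7, 8.
Primary stress on the leftmost head = syllable 2.
Primary stress: syllable 2 → ski.ˈfi.ru.pu.let.ran.ma:.ra:.

2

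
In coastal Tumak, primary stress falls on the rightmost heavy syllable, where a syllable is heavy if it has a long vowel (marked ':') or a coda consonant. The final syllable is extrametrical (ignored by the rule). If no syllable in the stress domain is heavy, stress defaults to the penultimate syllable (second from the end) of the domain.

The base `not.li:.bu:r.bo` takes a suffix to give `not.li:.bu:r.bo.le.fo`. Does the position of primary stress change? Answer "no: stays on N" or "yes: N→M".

Base `not.li:.bu:r.bo` (4 syllables):
  The final syllable (4, bo) is extrametrical; the stress domain is syllables 1–3.
  Weights: 1 not H, 2 li: H, 3 bu:r H.
  Heavy syllables in the domain: 1, 2, 3. The rightmost is syllable 3 (bu:r).
  → primary stress on syllable 3.
Suffixed `not.li:.bu:r.bo.le.fo` (6 syllables):
  The final syllable (6, fo) is extrametrical; the stress domain is syllables 1–5.
  Weights: 1 not H, 2 li: H, 3 bu:r H, 4 bo L, 5 le L.
  Heavy syllables in the domain: 1, 2, 3. The rightmost is syllable 3 (bu:r).
  → primary stress on syllable 3.

no: stays on 3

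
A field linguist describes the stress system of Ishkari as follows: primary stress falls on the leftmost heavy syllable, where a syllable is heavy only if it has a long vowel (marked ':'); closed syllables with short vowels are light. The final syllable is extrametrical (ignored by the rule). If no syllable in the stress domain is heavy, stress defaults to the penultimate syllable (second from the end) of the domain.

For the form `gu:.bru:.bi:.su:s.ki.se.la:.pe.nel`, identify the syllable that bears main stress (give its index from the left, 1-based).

1

The final syllable (9, nel) is extrametrical; the stress domain is syllables 1–8.
Weights: 1 gu: H, 2 bru: H, 3 bi: H, 4 su:s H, 5 ki L, 6 se L, 7 la: H, 8 pe L.
Heavy syllables in the domain: 1, 2, 3, 4, 7. The leftmost is syllable 1 (gu:).
Primary stress: syllable 1 → ˈgu:.bru:.bi:.su:s.ki.se.la:.pe.nel.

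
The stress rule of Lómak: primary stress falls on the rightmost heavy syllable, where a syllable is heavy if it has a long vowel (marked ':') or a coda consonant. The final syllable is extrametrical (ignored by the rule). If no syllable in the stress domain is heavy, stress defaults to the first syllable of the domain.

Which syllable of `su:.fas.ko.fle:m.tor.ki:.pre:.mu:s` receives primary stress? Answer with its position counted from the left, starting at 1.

The final syllable (8, mu:s) is extrametrical; the stress domain is syllables 1–7.
Weights: 1 su: H, 2 fas H, 3 ko L, 4 fle:m H, 5 tor H, 6 ki: H, 7 pre: H.
Heavy syllables in the domain: 1, 2, 4, 5, 6, 7. The rightmost is syllable 7 (pre:).
Primary stress: syllable 7 → su:.fas.ko.fle:m.tor.ki:.ˈpre:.mu:s.

7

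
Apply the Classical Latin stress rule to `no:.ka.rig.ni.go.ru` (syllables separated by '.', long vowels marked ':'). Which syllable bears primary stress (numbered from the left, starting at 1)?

Classical Latin: stress the penult if heavy (long vowel or closed), else the antepenult.
Weights: 4 ni L, 5 go L, 6 ru L.
The penult (syllable 5, go) is light, so stress falls on the antepenult (syllable 4, ni).
Stress on syllable 4: no:.ka.rig.ˈni.go.ru.

4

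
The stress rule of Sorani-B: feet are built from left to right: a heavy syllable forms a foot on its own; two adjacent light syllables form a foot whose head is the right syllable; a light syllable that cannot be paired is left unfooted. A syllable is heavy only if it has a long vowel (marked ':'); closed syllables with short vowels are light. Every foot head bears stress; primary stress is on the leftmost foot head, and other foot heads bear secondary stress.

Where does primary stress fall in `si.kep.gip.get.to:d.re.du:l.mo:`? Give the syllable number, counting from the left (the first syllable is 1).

Weights: 1 si L, 2 kep L, 3 gip L, 4 get L, 5 to:d H, 6 re L, 7 du:l H, 8 mo: H.
Parse left to right (heavy = foot alone; LL = one foot; stranded L unfooted): (si.ˈkep) (gip.ˈget) (ˈto:d) re (ˈdu:l) (ˈmo:).
Foot heads: 2, 4, 5, 7, 8.
Primary stress on the leftmost head = syllable 2.
Primary stress: syllable 2 → si.ˈkep.gip.get.to:d.re.du:l.mo:.

2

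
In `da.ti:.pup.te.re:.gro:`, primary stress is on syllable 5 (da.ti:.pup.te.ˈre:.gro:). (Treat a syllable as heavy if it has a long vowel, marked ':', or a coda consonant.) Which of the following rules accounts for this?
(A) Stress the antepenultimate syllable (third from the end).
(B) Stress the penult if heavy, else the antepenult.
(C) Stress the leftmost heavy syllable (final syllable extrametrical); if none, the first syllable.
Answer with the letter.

B

Rule A → syllable 4 (observed: 5).
Rule B → syllable 5 ✓.
Rule C → syllable 2 (observed: 5).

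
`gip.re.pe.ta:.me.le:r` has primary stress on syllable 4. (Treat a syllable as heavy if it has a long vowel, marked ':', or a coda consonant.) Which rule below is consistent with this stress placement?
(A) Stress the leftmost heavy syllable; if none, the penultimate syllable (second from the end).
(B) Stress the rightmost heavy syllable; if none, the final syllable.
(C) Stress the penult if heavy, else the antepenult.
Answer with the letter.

C

Rule A → syllable 1 (observed: 4).
Rule B → syllable 6 (observed: 4).
Rule C → syllable 4 ✓.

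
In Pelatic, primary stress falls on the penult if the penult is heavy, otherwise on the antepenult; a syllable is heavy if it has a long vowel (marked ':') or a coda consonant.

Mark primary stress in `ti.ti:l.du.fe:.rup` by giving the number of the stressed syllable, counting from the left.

Weights: 3 du L, 4 fe: H, 5 rup H.
The penult (syllable 4, fe:) is heavy, so it takes stress.
Primary stress: syllable 4 → ti.ti:l.du.ˈfe:.rup.

4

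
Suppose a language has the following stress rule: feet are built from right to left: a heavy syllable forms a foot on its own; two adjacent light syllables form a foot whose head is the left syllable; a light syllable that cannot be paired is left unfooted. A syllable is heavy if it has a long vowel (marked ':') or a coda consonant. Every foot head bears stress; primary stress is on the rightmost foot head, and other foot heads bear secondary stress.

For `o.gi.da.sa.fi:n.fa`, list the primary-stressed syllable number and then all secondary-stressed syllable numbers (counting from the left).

primary 5, secondary 1, 3

Weights: 1 o L, 2 gi L, 3 da L, 4 sa L, 5 fi:n H, 6 fa L.
Parse right to left (heavy = foot alone; LL = one foot; stranded L unfooted): (ˈo.gi) (ˈda.sa) (ˈfi:n) fa.
Foot heads: 1, 3, 5.
Primary stress on the rightmost head = syllable 5.
Secondary stress on 1, 3: ˌo.gi.ˌda.sa.ˈfi:n.fa.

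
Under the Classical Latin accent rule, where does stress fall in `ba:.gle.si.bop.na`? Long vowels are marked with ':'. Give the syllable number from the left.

Classical Latin: stress the penult if heavy (long vowel or closed), else the antepenult.
Weights: 3 si L, 4 bop H, 5 na L.
The penult (syllable 4, bop) is heavy, so it takes stress.
Stress on syllable 4: ba:.gle.si.ˈbop.na.

4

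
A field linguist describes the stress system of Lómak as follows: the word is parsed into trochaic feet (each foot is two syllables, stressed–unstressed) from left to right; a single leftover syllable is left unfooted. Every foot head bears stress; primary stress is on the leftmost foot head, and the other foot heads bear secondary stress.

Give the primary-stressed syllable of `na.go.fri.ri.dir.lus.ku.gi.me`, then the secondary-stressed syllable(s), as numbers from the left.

primary 1, secondary 3, 5, 7

Parse left to right into trochaic (ˈσσ) feet: (ˈna.go) (ˈfri.ri) (ˈdir.lus) (ˈku.gi) me. Syllable 9 is left unfooted.
Foot heads (stressed positions): 1, 3, 5, 7.
End Rule Leftmost: primary stress on the leftmost head = syllable 1.
Secondary stress on 3, 5, 7: ˈna.go.ˌfri.ri.ˌdir.lus.ˌku.gi.me.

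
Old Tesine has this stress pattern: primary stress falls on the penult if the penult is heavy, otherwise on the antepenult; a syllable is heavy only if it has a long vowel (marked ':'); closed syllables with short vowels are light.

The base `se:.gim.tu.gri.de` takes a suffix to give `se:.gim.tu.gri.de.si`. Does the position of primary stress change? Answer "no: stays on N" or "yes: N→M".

Base `se:.gim.tu.gri.de` (5 syllables):
  Weights: 3 tu L, 4 gri L, 5 de L.
  The penult (syllable 4, gri) is light, so stress falls on the antepenult (syllable 3, tu).
  → primary stress on syllable 3.
Suffixed `se:.gim.tu.gri.de.si` (6 syllables):
  Weights: 4 gri L, 5 de L, 6 si L.
  The penult (syllable 5, de) is light, so stress falls on the antepenult (syllable 4, gri).
  → primary stress on syllable 4.

yes: 3→4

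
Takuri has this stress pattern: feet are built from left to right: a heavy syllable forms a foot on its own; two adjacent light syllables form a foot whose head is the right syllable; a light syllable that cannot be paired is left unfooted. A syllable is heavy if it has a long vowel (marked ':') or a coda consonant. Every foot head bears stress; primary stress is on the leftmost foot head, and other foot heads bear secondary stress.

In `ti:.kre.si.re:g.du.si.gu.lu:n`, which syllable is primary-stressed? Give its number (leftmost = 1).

Weights: 1 ti: H, 2 kre L, 3 si L, 4 re:g H, 5 du L, 6 si L, 7 gu L, 8 lu:n H.
Parse left to right (heavy = foot alone; LL = one foot; stranded L unfooted): (ˈti:) (kre.ˈsi) (ˈre:g) (du.ˈsi) gu (ˈlu:n).
Foot heads: 1, 3, 4, 6, 8.
Primary stress on the leftmost head = syllable 1.
Primary stress: syllable 1 → ˈti:.kre.si.re:g.du.si.gu.lu:n.

1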